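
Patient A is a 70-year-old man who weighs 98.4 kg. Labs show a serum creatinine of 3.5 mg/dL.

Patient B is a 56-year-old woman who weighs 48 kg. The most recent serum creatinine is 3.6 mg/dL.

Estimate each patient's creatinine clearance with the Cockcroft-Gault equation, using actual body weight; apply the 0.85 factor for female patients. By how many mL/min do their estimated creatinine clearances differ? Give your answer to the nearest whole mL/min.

14 mL/min

Patient A: CrCl = (140 − 70) × 98.4 / (72 × 3.5) = 6888.0 / 252.00 ≈ 27.3 mL/min
Patient B: CrCl = (140 − 56) × 48 / (72 × 3.6) × 0.85 = 4032.0 / 259.20 × 0.85 ≈ 13.2 mL/min
|27.3 − 13.2| = 14.1 mL/min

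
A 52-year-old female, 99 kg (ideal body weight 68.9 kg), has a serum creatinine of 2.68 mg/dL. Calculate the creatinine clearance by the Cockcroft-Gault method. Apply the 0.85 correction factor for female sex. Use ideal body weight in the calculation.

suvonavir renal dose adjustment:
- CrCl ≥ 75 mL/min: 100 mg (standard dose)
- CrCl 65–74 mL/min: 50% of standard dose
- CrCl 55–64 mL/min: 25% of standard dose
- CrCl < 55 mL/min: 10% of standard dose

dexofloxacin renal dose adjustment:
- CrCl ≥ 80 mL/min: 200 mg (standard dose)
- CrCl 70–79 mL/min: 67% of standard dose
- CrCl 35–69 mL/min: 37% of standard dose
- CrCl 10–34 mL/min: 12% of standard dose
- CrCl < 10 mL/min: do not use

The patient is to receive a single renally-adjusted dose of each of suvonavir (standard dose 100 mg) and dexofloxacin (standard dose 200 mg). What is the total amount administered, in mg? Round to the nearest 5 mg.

35 mg

CrCl = (140 − 52) × 68.9 / (72 × 2.68) × 0.85 = 6063.2 / 192.96 × 0.85 ≈ 26.7 mL/min
CrCl ≈ 27 mL/min.
suvonavir: < 55 mL/min → 10% of 100 mg = 10 mg.
dexofloxacin: 10–34 mL/min → 12% of 200 mg = 24 mg.
Total = 10 + 24 = 34 mg.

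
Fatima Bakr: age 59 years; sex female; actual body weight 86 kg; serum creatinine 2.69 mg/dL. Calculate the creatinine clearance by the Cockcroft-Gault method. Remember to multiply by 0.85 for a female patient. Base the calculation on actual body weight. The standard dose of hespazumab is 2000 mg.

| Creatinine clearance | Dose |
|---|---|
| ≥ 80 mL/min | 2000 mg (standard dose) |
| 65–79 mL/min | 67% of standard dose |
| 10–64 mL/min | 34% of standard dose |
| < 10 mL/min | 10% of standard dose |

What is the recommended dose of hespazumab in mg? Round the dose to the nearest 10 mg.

CrCl = (140 − 59) × 86 / (72 × 2.69) × 0.85 = 6966.0 / 193.68 × 0.85 ≈ 30.6 mL/min
CrCl ≈ 31 mL/min → bracket 10–64 mL/min.
34% of 2000 mg = 680 mg

680 mg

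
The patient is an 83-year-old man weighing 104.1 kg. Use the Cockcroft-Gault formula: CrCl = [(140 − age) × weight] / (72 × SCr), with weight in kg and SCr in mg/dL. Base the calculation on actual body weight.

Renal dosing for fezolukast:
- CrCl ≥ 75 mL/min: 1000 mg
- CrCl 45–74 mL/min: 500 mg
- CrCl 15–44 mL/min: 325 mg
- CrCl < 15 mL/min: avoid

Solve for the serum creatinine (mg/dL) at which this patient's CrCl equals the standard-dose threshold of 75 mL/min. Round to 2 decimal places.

Standard dose requires CrCl ≥ 75 mL/min.
Set (140 − 83) × 104.1 / (72 × SCr) = 75
SCr = (140 − 83) × 104.1 / (72 × 75) = 1.099 mg/dL

1.10 mg/dL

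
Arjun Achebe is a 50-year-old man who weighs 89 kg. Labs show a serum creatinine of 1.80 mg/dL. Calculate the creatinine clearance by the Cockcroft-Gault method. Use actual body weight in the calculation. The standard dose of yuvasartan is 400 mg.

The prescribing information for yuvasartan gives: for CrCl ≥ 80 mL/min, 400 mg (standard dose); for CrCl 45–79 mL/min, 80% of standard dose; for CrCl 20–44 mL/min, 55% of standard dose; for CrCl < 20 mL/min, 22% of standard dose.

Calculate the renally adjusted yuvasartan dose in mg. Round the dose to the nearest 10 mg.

320 mg

CrCl = (140 − 50) × 89 / (72 × 1.8) = 8010.0 / 129.60 ≈ 61.8 mL/min
CrCl ≈ 62 mL/min → bracket 45–79 mL/min.
80% of 400 mg = 320 mg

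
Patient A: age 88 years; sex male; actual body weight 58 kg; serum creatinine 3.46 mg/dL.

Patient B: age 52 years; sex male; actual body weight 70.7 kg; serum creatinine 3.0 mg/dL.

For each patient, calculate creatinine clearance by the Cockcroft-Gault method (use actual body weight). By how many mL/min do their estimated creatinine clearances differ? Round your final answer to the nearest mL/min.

17 mL/min

Patient A: CrCl = (140 − 88) × 58 / (72 × 3.46) = 3016.0 / 249.12 ≈ 12.1 mL/min
Patient B: CrCl = (140 − 52) × 70.7 / (72 × 3) = 6221.6 / 216.00 ≈ 28.8 mL/min
|12.1 − 28.8| = 16.7 mL/min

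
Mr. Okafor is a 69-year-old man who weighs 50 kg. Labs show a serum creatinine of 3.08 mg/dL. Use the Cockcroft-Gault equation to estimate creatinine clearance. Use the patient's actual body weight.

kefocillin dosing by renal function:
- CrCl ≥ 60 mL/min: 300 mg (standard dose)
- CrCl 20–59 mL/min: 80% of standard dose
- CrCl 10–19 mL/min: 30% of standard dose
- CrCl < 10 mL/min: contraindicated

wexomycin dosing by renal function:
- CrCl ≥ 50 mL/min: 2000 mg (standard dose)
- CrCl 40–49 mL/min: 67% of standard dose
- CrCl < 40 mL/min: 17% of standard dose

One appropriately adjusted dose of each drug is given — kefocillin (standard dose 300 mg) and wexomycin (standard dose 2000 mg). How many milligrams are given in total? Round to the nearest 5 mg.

430 mg

CrCl = (140 − 69) × 50 / (72 × 3.08) = 3550.0 / 221.76 ≈ 16.0 mL/min
CrCl ≈ 16 mL/min.
kefocillin: 10–19 mL/min → 30% of 300 mg = 90 mg.
wexomycin: < 40 mL/min → 17% of 2000 mg = 340 mg.
Total = 90 + 340 = 430 mg.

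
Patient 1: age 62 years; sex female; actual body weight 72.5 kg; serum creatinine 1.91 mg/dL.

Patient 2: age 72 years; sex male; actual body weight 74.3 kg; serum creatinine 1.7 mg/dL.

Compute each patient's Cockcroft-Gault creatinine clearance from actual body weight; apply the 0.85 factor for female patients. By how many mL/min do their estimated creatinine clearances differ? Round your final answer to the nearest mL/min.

6 mL/min

Patient 1: CrCl = (140 − 62) × 72.5 / (72 × 1.91) × 0.85 = 5655.0 / 137.52 × 0.85 ≈ 35.0 mL/min
Patient 2: CrCl = (140 − 72) × 74.3 / (72 × 1.7) = 5052.4 / 122.40 ≈ 41.3 mL/min
|35.0 − 41.3| = 6.3 mL/min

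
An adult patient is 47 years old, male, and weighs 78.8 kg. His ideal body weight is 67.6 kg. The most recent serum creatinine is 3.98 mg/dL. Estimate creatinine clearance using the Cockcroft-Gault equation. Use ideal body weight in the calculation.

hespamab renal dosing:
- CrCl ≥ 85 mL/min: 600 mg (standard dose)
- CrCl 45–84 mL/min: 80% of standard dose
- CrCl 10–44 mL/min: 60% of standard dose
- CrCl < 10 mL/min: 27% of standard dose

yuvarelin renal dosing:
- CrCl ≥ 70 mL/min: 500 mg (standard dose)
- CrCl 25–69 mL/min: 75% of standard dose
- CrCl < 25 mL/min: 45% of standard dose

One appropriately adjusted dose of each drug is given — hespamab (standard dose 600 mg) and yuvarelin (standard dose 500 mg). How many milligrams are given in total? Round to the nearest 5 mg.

585 mg

CrCl = (140 − 47) × 67.6 / (72 × 3.98) = 6286.8 / 286.56 ≈ 21.9 mL/min
CrCl ≈ 22 mL/min.
hespamab: 10–44 mL/min → 60% of 600 mg = 360 mg.
yuvarelin: < 25 mL/min → 45% of 500 mg = 225 mg.
Total = 360 + 225 = 585 mg.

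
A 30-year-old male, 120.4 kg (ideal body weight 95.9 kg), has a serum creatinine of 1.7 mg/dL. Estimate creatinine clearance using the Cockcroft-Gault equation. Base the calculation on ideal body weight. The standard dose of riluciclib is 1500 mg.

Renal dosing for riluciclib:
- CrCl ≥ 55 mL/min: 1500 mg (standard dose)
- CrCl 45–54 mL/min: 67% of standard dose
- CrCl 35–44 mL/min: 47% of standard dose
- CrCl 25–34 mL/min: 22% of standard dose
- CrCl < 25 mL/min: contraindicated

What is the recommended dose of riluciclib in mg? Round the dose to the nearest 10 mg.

CrCl = (140 − 30) × 95.9 / (72 × 1.7) = 10549.0 / 122.40 ≈ 86.2 mL/min
CrCl ≈ 86 mL/min → bracket ≥ 55 mL/min.
100% of 1500 mg = 1500 mg

1500 mg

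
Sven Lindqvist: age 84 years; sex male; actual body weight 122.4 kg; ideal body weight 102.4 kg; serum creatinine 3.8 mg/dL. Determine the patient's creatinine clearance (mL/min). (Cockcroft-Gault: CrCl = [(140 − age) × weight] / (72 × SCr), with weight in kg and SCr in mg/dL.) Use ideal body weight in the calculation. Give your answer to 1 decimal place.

21.0 mL/min

CrCl = (140 − 84) × 102.4 / (72 × 3.8) = 5734.4 / 273.60 ≈ 21.0 mL/min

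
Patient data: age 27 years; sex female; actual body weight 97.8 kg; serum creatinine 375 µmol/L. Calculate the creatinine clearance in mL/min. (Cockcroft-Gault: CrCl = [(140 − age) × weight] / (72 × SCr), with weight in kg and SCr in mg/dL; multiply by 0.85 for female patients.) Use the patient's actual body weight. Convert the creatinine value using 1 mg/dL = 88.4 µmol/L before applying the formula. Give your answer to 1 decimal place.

30.8 mL/min

SCr = 375 / 88.4 = 4.242 mg/dL
CrCl = (140 − 27) × 97.8 / (72 × 4.242) × 0.85 = 11051.4 / 305.42 × 0.85 ≈ 30.8 mL/min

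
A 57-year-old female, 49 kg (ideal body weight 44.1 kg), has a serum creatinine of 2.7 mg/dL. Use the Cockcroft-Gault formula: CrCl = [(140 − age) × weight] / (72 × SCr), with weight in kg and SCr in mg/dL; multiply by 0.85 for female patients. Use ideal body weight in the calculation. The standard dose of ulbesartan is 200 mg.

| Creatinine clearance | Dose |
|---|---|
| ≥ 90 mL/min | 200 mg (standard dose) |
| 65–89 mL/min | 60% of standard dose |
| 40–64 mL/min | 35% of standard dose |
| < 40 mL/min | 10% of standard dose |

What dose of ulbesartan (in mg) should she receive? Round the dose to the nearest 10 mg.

CrCl = (140 − 57) × 44.1 / (72 × 2.7) × 0.85 = 3660.3 / 194.40 × 0.85 ≈ 16.0 mL/min
CrCl ≈ 16 mL/min → bracket < 40 mL/min.
10% of 200 mg = 20 mg

20 mg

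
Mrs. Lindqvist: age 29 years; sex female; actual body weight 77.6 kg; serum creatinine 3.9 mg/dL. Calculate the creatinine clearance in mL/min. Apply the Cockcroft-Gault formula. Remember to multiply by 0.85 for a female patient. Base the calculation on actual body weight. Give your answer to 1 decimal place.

CrCl = (140 − 29) × 77.6 / (72 × 3.9) × 0.85 = 8613.6 / 280.80 × 0.85 ≈ 26.1 mL/min

26.1 mL/min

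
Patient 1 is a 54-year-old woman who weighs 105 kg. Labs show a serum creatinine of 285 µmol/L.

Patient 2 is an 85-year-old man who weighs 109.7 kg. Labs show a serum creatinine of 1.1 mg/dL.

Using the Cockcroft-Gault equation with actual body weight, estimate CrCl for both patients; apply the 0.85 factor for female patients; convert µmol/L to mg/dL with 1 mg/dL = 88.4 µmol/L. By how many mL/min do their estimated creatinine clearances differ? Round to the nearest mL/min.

43 mL/min

Patient 1: SCr = 285 / 88.4 = 3.224 mg/dL
Patient 1: CrCl = (140 − 54) × 105 / (72 × 3.224) × 0.85 = 9030.0 / 232.13 × 0.85 ≈ 33.1 mL/min
Patient 2: CrCl = (140 − 85) × 109.7 / (72 × 1.1) = 6033.5 / 79.20 ≈ 76.2 mL/min
|33.1 − 76.2| = 43.1 mL/min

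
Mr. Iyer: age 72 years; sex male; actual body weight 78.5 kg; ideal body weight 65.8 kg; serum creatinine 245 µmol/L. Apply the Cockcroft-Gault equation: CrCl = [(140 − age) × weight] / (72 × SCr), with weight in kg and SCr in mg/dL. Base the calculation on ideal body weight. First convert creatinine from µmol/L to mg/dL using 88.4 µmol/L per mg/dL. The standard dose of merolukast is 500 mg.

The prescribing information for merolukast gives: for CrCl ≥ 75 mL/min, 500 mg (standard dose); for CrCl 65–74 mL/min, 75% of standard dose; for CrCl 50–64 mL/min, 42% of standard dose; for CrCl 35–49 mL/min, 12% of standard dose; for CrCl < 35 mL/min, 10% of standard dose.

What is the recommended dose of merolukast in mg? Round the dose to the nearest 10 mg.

SCr = 245 / 88.4 = 2.771 mg/dL
CrCl = (140 − 72) × 65.8 / (72 × 2.771) = 4474.4 / 199.51 ≈ 22.4 mL/min
CrCl ≈ 22 mL/min → bracket < 35 mL/min.
10% of 500 mg = 50 mg

50 mg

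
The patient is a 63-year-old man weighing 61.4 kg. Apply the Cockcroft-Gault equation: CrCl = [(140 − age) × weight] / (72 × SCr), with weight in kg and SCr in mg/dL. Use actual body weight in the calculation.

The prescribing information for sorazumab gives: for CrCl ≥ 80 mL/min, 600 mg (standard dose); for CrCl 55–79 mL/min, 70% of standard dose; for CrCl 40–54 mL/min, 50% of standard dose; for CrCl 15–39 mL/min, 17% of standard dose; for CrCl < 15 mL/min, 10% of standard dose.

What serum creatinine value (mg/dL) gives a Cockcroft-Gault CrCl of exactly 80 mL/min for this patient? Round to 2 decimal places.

0.82 mg/dL

Standard dose requires CrCl ≥ 80 mL/min.
Set (140 − 63) × 61.4 / (72 × SCr) = 80
SCr = (140 − 63) × 61.4 / (72 × 80) = 0.821 mg/dL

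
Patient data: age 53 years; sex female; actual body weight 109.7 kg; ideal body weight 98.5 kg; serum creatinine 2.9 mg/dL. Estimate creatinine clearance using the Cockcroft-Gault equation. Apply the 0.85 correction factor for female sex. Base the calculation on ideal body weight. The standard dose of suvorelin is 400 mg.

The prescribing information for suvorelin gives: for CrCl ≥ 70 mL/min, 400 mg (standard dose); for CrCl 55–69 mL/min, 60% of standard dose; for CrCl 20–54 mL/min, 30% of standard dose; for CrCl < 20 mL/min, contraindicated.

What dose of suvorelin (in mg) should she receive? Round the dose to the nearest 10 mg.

CrCl = (140 − 53) × 98.5 / (72 × 2.9) × 0.85 = 8569.5 / 208.80 × 0.85 ≈ 34.9 mL/min
CrCl ≈ 35 mL/min → bracket 20–54 mL/min.
30% of 400 mg = 120 mg

120 mg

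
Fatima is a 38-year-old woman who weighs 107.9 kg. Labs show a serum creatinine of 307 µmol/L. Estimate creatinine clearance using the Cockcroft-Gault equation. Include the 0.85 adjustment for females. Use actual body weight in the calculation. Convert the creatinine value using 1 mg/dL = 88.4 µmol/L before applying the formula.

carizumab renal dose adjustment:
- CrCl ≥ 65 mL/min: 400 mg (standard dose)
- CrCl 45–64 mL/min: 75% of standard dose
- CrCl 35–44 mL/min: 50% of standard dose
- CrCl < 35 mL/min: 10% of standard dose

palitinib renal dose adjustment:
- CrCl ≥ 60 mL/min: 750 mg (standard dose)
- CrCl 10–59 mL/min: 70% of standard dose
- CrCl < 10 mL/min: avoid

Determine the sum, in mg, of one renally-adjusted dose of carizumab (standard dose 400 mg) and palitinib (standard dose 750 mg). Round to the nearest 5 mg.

725 mg

SCr = 307 / 88.4 = 3.473 mg/dL
CrCl = (140 − 38) × 107.9 / (72 × 3.473) × 0.85 = 11005.8 / 250.06 × 0.85 ≈ 37.4 mL/min
CrCl ≈ 37 mL/min.
carizumab: 35–44 mL/min → 50% of 400 mg = 200 mg.
palitinib: 10–59 mL/min → 70% of 750 mg = 525 mg.
Total = 200 + 525 = 725 mg.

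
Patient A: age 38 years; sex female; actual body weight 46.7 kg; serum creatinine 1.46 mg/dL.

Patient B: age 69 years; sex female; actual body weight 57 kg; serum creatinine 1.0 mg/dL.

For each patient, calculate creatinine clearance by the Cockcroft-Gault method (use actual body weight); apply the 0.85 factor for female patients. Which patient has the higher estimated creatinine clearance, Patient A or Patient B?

Patient B

Patient A: CrCl = (140 − 38) × 46.7 / (72 × 1.46) × 0.85 = 4763.4 / 105.12 × 0.85 ≈ 38.5 mL/min
Patient B: CrCl = (140 − 69) × 57 / (72 × 1) × 0.85 = 4047.0 / 72.00 × 0.85 ≈ 47.8 mL/min
38.5 vs 47.8 mL/min → Patient B is higher.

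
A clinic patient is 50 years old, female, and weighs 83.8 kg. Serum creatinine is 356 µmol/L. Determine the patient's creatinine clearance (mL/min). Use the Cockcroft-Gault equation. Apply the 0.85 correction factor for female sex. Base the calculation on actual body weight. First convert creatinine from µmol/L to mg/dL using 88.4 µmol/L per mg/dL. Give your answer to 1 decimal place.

SCr = 356 / 88.4 = 4.027 mg/dL
CrCl = (140 − 50) × 83.8 / (72 × 4.027) × 0.85 = 7542.0 / 289.94 × 0.85 ≈ 22.1 mL/min

22.1 mL/min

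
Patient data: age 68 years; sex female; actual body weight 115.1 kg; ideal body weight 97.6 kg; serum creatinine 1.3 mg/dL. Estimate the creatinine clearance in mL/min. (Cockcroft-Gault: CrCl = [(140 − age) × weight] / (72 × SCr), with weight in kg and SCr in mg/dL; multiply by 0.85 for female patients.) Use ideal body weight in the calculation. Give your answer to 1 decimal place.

63.8 mL/min

CrCl = (140 − 68) × 97.6 / (72 × 1.3) × 0.85 = 7027.2 / 93.60 × 0.85 ≈ 63.8 mL/min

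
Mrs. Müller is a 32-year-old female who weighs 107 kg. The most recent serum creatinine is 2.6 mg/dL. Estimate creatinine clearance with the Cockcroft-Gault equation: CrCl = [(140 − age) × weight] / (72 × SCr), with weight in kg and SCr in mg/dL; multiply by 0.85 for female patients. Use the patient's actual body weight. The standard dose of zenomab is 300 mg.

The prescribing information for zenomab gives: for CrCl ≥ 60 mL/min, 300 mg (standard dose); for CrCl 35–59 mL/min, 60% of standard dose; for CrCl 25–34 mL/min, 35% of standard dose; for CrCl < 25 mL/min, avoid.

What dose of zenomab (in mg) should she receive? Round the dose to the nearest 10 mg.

CrCl = (140 − 32) × 107 / (72 × 2.6) × 0.85 = 11556.0 / 187.20 × 0.85 ≈ 52.5 mL/min
CrCl ≈ 52 mL/min → bracket 35–59 mL/min.
60% of 300 mg = 180 mg

180 mg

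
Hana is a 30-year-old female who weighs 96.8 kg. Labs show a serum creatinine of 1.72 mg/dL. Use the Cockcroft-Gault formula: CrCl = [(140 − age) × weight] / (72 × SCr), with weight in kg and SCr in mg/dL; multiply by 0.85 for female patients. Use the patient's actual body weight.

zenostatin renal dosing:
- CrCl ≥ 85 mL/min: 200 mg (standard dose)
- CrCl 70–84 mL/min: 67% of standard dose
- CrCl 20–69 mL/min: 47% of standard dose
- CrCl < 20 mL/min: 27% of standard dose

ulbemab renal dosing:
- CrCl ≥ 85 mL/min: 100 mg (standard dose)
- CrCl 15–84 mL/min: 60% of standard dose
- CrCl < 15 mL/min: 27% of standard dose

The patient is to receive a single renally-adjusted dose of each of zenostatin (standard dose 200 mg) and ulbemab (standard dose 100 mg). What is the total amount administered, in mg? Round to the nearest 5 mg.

195 mg

CrCl = (140 − 30) × 96.8 / (72 × 1.72) × 0.85 = 10648.0 / 123.84 × 0.85 ≈ 73.1 mL/min
CrCl ≈ 73 mL/min.
zenostatin: 70–84 mL/min → 67% of 200 mg = 134 mg.
ulbemab: 15–84 mL/min → 60% of 100 mg = 60 mg.
Total = 134 + 60 = 194 mg.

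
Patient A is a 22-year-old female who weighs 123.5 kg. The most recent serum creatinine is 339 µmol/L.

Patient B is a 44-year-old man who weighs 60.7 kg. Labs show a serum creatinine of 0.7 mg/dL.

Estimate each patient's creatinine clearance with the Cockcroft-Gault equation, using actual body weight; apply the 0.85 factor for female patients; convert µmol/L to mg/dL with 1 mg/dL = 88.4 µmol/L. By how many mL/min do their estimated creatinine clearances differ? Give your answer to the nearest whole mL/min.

Patient A: SCr = 339 / 88.4 = 3.835 mg/dL
Patient A: CrCl = (140 − 22) × 123.5 / (72 × 3.835) × 0.85 = 14573.0 / 276.12 × 0.85 ≈ 44.9 mL/min
Patient B: CrCl = (140 − 44) × 60.7 / (72 × 0.7) = 5827.2 / 50.40 ≈ 115.6 mL/min
|44.9 − 115.6| = 70.7 mL/min

71 mL/min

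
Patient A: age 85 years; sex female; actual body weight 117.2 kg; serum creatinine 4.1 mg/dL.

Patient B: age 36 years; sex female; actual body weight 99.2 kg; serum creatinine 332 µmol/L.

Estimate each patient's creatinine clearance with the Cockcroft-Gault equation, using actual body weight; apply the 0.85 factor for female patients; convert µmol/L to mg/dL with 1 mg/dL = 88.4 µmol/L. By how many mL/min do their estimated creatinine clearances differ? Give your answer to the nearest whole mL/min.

Patient A: CrCl = (140 − 85) × 117.2 / (72 × 4.1) × 0.85 = 6446.0 / 295.20 × 0.85 ≈ 18.6 mL/min
Patient B: SCr = 332 / 88.4 = 3.756 mg/dL
Patient B: CrCl = (140 − 36) × 99.2 / (72 × 3.756) × 0.85 = 10316.8 / 270.43 × 0.85 ≈ 32.4 mL/min
|18.6 − 32.4| = 13.8 mL/min

14 mL/min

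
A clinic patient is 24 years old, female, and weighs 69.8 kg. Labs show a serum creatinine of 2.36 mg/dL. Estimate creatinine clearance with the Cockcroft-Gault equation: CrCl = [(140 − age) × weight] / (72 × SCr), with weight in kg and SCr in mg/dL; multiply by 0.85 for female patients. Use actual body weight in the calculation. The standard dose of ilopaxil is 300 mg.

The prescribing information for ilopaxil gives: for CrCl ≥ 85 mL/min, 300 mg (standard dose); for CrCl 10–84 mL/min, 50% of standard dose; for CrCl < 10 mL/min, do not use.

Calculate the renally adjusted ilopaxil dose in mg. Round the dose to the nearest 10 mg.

150 mg

CrCl = (140 − 24) × 69.8 / (72 × 2.36) × 0.85 = 8096.8 / 169.92 × 0.85 ≈ 40.5 mL/min
CrCl ≈ 41 mL/min → bracket 10–84 mL/min.
50% of 300 mg = 150 mg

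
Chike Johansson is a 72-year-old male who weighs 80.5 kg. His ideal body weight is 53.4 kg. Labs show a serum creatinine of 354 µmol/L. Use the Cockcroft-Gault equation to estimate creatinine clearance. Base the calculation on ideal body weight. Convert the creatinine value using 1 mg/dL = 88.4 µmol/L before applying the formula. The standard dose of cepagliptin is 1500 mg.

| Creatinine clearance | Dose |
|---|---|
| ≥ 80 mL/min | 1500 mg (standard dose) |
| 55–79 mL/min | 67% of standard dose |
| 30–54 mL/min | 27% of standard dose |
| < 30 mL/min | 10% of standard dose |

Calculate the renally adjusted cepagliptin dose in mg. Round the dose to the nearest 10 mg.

150 mg

SCr = 354 / 88.4 = 4.005 mg/dL
CrCl = (140 − 72) × 53.4 / (72 × 4.005) = 3631.2 / 288.36 ≈ 12.6 mL/min
CrCl ≈ 13 mL/min → bracket < 30 mL/min.
10% of 1500 mg = 150 mg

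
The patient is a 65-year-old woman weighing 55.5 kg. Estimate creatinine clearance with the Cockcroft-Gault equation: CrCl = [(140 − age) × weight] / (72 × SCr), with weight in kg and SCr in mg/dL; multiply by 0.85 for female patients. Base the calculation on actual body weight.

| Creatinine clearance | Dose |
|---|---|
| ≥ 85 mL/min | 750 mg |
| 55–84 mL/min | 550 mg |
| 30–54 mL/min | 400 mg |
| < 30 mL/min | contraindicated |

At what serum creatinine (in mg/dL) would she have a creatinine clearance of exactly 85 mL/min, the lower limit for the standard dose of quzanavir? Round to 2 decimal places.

Standard dose requires CrCl ≥ 85 mL/min.
Set (140 − 65) × 55.5 × 0.85 / (72 × SCr) = 85
SCr = (140 − 65) × 55.5 × 0.85 / (72 × 85) = 0.578 mg/dL

0.58 mg/dL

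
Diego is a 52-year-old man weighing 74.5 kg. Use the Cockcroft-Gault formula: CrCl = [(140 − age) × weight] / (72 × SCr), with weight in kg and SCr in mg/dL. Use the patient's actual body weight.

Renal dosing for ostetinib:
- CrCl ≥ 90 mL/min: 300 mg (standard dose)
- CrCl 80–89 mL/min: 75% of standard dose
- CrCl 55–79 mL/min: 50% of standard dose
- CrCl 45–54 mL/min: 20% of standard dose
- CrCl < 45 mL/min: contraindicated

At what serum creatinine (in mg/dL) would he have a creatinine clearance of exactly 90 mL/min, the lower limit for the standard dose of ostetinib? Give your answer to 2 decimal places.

1.01 mg/dL

Standard dose requires CrCl ≥ 90 mL/min.
Set (140 − 52) × 74.5 / (72 × SCr) = 90
SCr = (140 − 52) × 74.5 / (72 × 90) = 1.012 mg/dL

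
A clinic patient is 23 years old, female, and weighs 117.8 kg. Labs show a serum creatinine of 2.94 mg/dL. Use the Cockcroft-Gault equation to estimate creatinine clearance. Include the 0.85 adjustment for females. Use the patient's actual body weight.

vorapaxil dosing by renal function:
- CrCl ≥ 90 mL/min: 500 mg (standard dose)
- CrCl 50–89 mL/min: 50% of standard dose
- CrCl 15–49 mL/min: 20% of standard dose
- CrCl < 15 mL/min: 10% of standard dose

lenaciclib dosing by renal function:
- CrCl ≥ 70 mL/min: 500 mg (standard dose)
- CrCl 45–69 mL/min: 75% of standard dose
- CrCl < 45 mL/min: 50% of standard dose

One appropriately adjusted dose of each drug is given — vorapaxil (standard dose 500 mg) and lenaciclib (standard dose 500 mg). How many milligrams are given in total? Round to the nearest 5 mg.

CrCl = (140 − 23) × 117.8 / (72 × 2.94) × 0.85 = 13782.6 / 211.68 × 0.85 ≈ 55.3 mL/min
CrCl ≈ 55 mL/min.
vorapaxil: 50–89 mL/min → 50% of 500 mg = 250 mg.
lenaciclib: 45–69 mL/min → 75% of 500 mg = 375 mg.
Total = 250 + 375 = 625 mg.

625 mg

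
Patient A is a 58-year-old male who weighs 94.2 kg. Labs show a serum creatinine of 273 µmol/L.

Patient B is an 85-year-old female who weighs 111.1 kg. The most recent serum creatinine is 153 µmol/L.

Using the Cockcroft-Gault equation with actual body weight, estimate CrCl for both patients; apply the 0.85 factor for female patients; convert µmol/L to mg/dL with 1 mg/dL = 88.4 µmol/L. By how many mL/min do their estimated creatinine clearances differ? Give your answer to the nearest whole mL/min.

Patient A: SCr = 273 / 88.4 = 3.088 mg/dL
Patient A: CrCl = (140 − 58) × 94.2 / (72 × 3.088) = 7724.4 / 222.34 ≈ 34.7 mL/min
Patient B: SCr = 153 / 88.4 = 1.731 mg/dL
Patient B: CrCl = (140 − 85) × 111.1 / (72 × 1.731) × 0.85 = 6110.5 / 124.63 × 0.85 ≈ 41.7 mL/min
|34.7 − 41.7| = 7.0 mL/min

7 mL/min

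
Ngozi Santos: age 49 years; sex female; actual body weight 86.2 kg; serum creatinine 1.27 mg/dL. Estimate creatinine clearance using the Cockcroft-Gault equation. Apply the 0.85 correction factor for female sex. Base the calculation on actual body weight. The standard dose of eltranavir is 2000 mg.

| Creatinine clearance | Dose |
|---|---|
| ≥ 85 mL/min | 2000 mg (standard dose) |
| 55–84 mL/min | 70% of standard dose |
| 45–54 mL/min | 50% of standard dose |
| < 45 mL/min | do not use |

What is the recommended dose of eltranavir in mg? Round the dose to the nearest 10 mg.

CrCl = (140 − 49) × 86.2 / (72 × 1.27) × 0.85 = 7844.2 / 91.44 × 0.85 ≈ 72.9 mL/min
CrCl ≈ 73 mL/min → bracket 55–84 mL/min.
70% of 2000 mg = 1400 mg

1400 mg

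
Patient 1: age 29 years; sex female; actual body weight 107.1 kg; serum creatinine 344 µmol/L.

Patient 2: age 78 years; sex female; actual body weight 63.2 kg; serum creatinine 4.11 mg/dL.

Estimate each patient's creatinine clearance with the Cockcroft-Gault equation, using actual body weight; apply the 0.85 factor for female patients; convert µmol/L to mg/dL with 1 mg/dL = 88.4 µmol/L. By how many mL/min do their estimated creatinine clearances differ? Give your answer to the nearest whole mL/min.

25 mL/min

Patient 1: SCr = 344 / 88.4 = 3.891 mg/dL
Patient 1: CrCl = (140 − 29) × 107.1 / (72 × 3.891) × 0.85 = 11888.1 / 280.15 × 0.85 ≈ 36.1 mL/min
Patient 2: CrCl = (140 − 78) × 63.2 / (72 × 4.11) × 0.85 = 3918.4 / 295.92 × 0.85 ≈ 11.3 mL/min
|36.1 − 11.3| = 24.8 mL/min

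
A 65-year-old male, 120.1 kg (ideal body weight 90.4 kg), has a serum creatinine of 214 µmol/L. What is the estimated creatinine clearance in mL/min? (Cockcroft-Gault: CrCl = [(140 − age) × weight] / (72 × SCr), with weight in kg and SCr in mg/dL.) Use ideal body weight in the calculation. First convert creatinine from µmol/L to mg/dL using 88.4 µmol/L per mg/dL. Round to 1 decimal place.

SCr = 214 / 88.4 = 2.421 mg/dL
CrCl = (140 − 65) × 90.4 / (72 × 2.421) = 6780.0 / 174.31 ≈ 38.9 mL/min

38.9 mL/min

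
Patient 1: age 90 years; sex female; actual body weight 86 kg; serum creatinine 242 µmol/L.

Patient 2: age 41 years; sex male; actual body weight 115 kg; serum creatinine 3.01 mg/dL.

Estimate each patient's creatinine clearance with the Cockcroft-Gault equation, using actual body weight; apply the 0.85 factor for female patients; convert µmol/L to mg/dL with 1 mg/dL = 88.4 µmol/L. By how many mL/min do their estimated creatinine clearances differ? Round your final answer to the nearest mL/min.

34 mL/min

Patient 1: SCr = 242 / 88.4 = 2.738 mg/dL
Patient 1: CrCl = (140 − 90) × 86 / (72 × 2.738) × 0.85 = 4300.0 / 197.14 × 0.85 ≈ 18.5 mL/min
Patient 2: CrCl = (140 − 41) × 115 / (72 × 3.01) = 11385.0 / 216.72 ≈ 52.5 mL/min
|18.5 − 52.5| = 34.0 mL/min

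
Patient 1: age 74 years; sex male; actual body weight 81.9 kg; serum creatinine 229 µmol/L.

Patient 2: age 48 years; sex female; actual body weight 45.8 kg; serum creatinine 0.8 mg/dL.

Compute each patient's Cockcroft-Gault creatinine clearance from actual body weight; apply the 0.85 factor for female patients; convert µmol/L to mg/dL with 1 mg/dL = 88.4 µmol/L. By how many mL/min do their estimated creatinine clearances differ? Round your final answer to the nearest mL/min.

Patient 1: SCr = 229 / 88.4 = 2.59 mg/dL
Patient 1: CrCl = (140 − 74) × 81.9 / (72 × 2.59) = 5405.4 / 186.48 ≈ 29.0 mL/min
Patient 2: CrCl = (140 − 48) × 45.8 / (72 × 0.8) × 0.85 = 4213.6 / 57.60 × 0.85 ≈ 62.2 mL/min
|29.0 − 62.2| = 33.2 mL/min

33 mL/min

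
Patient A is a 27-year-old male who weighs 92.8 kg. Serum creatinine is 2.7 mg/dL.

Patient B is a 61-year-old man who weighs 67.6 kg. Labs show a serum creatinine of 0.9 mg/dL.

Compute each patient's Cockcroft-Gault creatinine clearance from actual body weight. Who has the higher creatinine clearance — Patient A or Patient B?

Patient A: CrCl = (140 − 27) × 92.8 / (72 × 2.7) = 10486.4 / 194.40 ≈ 53.9 mL/min
Patient B: CrCl = (140 − 61) × 67.6 / (72 × 0.9) = 5340.4 / 64.80 ≈ 82.4 mL/min
53.9 vs 82.4 mL/min → Patient B is higher.

Patient B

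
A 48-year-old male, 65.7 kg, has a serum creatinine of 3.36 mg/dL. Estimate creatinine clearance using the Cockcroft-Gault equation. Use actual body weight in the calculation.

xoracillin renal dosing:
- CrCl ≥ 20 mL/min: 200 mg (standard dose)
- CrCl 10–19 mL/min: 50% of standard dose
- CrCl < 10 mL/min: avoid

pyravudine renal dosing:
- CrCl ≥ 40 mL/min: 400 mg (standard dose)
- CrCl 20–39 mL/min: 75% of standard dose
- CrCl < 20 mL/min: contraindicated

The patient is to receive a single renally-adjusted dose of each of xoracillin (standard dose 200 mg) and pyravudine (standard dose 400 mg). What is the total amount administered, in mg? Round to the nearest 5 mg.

CrCl = (140 − 48) × 65.7 / (72 × 3.36) = 6044.4 / 241.92 ≈ 25.0 mL/min
CrCl ≈ 25 mL/min.
xoracillin: ≥ 20 mL/min → 100% of 200 mg = 200 mg.
pyravudine: 20–39 mL/min → 75% of 400 mg = 300 mg.
Total = 200 + 300 = 500 mg.

500 mg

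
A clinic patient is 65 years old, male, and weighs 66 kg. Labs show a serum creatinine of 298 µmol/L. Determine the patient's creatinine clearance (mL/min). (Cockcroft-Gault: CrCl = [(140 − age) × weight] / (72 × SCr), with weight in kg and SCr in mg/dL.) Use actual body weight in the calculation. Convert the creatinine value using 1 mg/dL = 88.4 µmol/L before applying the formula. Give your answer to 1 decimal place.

20.4 mL/min

SCr = 298 / 88.4 = 3.371 mg/dL
CrCl = (140 − 65) × 66 / (72 × 3.371) = 4950.0 / 242.71 ≈ 20.4 mL/min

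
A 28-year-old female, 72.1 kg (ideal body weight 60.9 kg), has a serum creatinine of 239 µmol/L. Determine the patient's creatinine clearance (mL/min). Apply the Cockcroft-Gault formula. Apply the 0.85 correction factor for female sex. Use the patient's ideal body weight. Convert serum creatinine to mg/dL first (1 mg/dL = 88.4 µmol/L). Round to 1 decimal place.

SCr = 239 / 88.4 = 2.704 mg/dL
CrCl = (140 − 28) × 60.9 / (72 × 2.704) × 0.85 = 6820.8 / 194.69 × 0.85 ≈ 29.8 mL/min

29.8 mL/min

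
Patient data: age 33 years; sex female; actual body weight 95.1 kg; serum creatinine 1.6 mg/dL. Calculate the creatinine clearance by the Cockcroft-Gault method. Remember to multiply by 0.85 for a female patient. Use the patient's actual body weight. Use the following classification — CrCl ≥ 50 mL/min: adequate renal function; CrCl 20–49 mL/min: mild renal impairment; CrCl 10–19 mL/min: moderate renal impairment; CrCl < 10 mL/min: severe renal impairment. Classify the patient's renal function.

adequate renal function

CrCl = (140 − 33) × 95.1 / (72 × 1.6) × 0.85 = 10175.7 / 115.20 × 0.85 ≈ 75.1 mL/min
75 mL/min falls in the 'adequate renal function' range.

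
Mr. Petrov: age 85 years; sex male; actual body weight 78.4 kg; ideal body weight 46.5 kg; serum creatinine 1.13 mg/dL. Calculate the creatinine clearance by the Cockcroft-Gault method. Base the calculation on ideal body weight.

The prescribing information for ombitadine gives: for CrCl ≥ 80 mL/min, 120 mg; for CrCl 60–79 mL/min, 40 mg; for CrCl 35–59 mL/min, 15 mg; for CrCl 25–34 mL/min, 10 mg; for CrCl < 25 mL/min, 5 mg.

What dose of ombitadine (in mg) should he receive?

CrCl = (140 − 85) × 46.5 / (72 × 1.13) = 2557.5 / 81.36 ≈ 31.4 mL/min
CrCl ≈ 31 mL/min → bracket 25–34 mL/min.
Dose for this bracket: 10 mg.

10 mg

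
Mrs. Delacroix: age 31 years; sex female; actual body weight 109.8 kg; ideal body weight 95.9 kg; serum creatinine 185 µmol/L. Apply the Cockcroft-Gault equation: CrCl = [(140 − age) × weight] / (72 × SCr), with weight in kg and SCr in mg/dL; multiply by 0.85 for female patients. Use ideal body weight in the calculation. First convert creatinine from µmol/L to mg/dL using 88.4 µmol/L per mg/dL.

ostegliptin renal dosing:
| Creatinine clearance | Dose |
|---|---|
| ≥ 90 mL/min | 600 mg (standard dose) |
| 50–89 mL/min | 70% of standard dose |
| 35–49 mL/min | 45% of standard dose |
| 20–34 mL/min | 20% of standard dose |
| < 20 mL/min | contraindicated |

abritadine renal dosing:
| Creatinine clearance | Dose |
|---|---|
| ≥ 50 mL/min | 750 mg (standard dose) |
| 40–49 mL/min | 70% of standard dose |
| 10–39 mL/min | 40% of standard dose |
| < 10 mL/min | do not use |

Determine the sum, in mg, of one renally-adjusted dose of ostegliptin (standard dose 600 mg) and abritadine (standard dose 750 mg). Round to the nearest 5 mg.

SCr = 185 / 88.4 = 2.093 mg/dL
CrCl = (140 − 31) × 95.9 / (72 × 2.093) × 0.85 = 10453.1 / 150.70 × 0.85 ≈ 59.0 mL/min
CrCl ≈ 59 mL/min.
ostegliptin: 50–89 mL/min → 70% of 600 mg = 420 mg.
abritadine: ≥ 50 mL/min → 100% of 750 mg = 750 mg.
Total = 420 + 750 = 1170 mg.

1170 mg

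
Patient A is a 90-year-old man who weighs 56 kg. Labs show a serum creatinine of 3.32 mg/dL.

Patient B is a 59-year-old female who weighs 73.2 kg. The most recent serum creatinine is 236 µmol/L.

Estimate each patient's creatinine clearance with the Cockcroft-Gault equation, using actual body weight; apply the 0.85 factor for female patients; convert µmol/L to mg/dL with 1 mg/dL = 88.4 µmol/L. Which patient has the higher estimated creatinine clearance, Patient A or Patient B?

Patient A: CrCl = (140 − 90) × 56 / (72 × 3.32) = 2800.0 / 239.04 ≈ 11.7 mL/min
Patient B: SCr = 236 / 88.4 = 2.67 mg/dL
Patient B: CrCl = (140 − 59) × 73.2 / (72 × 2.67) × 0.85 = 5929.2 / 192.24 × 0.85 ≈ 26.2 mL/min
11.7 vs 26.2 mL/min → Patient B is higher.

Patient B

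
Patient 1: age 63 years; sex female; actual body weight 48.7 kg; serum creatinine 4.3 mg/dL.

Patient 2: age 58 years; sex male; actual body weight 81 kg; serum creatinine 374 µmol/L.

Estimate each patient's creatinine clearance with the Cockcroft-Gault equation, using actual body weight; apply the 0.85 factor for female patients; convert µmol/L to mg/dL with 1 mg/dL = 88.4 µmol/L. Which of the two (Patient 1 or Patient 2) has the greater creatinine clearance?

Patient 2

Patient 1: CrCl = (140 − 63) × 48.7 / (72 × 4.3) × 0.85 = 3749.9 / 309.60 × 0.85 ≈ 10.3 mL/min
Patient 2: SCr = 374 / 88.4 = 4.231 mg/dL
Patient 2: CrCl = (140 − 58) × 81 / (72 × 4.231) = 6642.0 / 304.63 ≈ 21.8 mL/min
10.3 vs 21.8 mL/min → Patient 2 is higher.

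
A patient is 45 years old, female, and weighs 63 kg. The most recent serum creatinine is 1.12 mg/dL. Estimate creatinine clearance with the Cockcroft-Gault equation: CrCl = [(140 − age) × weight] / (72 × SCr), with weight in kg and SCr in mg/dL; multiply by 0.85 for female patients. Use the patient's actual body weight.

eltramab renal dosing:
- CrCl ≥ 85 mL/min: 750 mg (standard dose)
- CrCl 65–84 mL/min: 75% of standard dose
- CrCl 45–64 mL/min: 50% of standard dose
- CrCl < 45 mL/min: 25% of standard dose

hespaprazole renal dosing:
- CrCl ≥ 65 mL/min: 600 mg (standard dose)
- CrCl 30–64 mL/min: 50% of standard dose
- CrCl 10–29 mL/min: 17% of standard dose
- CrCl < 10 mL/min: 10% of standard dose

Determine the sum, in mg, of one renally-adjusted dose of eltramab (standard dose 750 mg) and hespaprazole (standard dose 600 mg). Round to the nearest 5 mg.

CrCl = (140 − 45) × 63 / (72 × 1.12) × 0.85 = 5985.0 / 80.64 × 0.85 ≈ 63.1 mL/min
CrCl ≈ 63 mL/min.
eltramab: 45–64 mL/min → 50% of 750 mg = 375 mg.
hespaprazole: 30–64 mL/min → 50% of 600 mg = 300 mg.
Total = 375 + 300 = 675 mg.

675 mg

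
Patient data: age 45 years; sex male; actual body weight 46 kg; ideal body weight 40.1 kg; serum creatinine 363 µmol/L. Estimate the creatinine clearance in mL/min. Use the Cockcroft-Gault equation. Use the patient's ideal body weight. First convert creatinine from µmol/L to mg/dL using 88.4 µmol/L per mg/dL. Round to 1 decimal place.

12.9 mL/min

SCr = 363 / 88.4 = 4.106 mg/dL
CrCl = (140 − 45) × 40.1 / (72 × 4.106) = 3809.5 / 295.63 ≈ 12.9 mL/min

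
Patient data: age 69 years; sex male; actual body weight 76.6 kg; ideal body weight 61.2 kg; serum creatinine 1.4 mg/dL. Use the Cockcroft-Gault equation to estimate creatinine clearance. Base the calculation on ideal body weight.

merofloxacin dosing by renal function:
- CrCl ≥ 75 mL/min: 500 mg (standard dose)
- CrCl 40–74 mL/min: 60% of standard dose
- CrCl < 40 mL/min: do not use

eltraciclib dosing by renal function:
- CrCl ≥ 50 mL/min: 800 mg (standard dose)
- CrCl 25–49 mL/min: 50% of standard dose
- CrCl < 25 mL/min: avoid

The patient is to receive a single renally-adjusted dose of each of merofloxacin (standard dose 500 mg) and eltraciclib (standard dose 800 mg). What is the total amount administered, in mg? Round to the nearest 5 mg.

CrCl = (140 − 69) × 61.2 / (72 × 1.4) = 4345.2 / 100.80 ≈ 43.1 mL/min
CrCl ≈ 43 mL/min.
merofloxacin: 40–74 mL/min → 60% of 500 mg = 300 mg.
eltraciclib: 25–49 mL/min → 50% of 800 mg = 400 mg.
Total = 300 + 400 = 700 mg.

700 mg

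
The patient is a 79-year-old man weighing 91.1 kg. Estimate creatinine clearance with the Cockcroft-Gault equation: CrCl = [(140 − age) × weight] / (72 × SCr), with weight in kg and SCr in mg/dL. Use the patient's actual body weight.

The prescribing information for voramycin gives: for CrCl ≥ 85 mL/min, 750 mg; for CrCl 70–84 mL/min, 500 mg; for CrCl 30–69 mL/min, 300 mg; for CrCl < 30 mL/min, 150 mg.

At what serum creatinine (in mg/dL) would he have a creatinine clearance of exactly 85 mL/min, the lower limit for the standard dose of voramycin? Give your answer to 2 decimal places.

0.91 mg/dL

Standard dose requires CrCl ≥ 85 mL/min.
Set (140 − 79) × 91.1 / (72 × SCr) = 85
SCr = (140 − 79) × 91.1 / (72 × 85) = 0.908 mg/dL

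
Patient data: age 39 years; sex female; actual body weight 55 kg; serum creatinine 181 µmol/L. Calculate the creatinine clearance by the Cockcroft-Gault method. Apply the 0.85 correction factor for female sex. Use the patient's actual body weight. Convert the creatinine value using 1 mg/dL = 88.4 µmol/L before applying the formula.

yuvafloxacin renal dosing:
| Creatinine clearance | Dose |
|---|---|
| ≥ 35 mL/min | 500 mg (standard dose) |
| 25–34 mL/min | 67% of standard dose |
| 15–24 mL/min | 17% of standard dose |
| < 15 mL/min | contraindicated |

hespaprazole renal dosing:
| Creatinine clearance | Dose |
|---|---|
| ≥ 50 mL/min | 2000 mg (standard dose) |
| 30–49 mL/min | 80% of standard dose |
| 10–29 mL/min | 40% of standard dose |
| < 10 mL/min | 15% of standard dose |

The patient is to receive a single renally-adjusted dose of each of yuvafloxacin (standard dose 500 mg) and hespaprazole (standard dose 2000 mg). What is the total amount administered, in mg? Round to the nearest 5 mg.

SCr = 181 / 88.4 = 2.048 mg/dL
CrCl = (140 − 39) × 55 / (72 × 2.048) × 0.85 = 5555.0 / 147.46 × 0.85 ≈ 32.0 mL/min
CrCl ≈ 32 mL/min.
yuvafloxacin: 25–34 mL/min → 67% of 500 mg = 335 mg.
hespaprazole: 30–49 mL/min → 80% of 2000 mg = 1600 mg.
Total = 335 + 1600 = 1935 mg.

1935 mg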